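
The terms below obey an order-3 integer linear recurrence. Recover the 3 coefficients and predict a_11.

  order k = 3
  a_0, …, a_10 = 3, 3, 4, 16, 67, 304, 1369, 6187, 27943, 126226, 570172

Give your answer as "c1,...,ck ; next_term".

4,3,-3 ; 2575537

  a_3 = 4·4 + 3·3 + -3·3 = 16
  a_4 = 4·16 + 3·4 + -3·3 = 67
  a_5 = 4·67 + 3·16 + -3·4 = 304
  a_6 = 4·304 + 3·67 + -3·16 = 1369
  a_7 = 4·1369 + 3·304 + -3·67 = 6187
  a_8 = 4·6187 + 3·1369 + -3·304 = 27943
  a_9 = 4·27943 + 3·6187 + -3·1369 = 126226
  a_10 = 4·126226 + 3·27943 + -3·6187 = 570172
  a_11 = 4·570172 + 3·126226 + -3·27943 = 2575537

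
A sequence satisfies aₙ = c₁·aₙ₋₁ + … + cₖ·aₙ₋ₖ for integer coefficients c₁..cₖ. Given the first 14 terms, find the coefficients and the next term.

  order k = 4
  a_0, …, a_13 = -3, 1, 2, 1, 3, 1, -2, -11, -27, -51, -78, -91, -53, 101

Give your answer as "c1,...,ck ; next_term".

2,0,-2,-1 ; 462

  a_4 = 2·1 + 0·2 + -2·1 + -1·-3 = 3
  a_5 = 2·3 + 0·1 + -2·2 + -1·1 = 1
  a_6 = 2·1 + 0·3 + -2·1 + -1·2 = -2
  a_7 = 2·-2 + 0·1 + -2·3 + -1·1 = -11
  a_8 = 2·-11 + 0·-2 + -2·1 + -1·3 = -27
  a_9 = 2·-27 + 0·-11 + -2·-2 + -1·1 = -51
  a_10 = 2·-51 + 0·-27 + -2·-11 + -1·-2 = -78
  a_11 = 2·-78 + 0·-51 + -2·-27 + -1·-11 = -91
  a_12 = 2·-91 + 0·-78 + -2·-51 + -1·-27 = -53
  a_13 = 2·-53 + 0·-91 + -2·-78 + -1·-51 = 101
  a_14 = 2·101 + 0·-53 + -2·-91 + -1·-78 = 462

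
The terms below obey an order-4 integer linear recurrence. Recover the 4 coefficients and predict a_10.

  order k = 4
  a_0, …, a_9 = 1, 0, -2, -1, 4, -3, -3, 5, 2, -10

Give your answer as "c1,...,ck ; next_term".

-1,-1,0,1 ; 5

  a_4 = -1·-1 + -1·-2 + 0·0 + 1·1 = 4
  a_5 = -1·4 + -1·-1 + 0·-2 + 1·0 = -3
  a_6 = -1·-3 + -1·4 + 0·-1 + 1·-2 = -3
  a_7 = -1·-3 + -1·-3 + 0·4 + 1·-1 = 5
  a_8 = -1·5 + -1·-3 + 0·-3 + 1·4 = 2
  a_9 = -1·2 + -1·5 + 0·-3 + 1·-3 = -10
  a_10 = -1·-10 + -1·2 + 0·5 + 1·-3 = 5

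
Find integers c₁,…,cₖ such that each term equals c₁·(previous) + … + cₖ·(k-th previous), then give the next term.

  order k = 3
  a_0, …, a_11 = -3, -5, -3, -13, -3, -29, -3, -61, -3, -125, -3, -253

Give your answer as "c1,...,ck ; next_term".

  a_3 = -1·-3 + 2·-5 + 2·-3 = -13
  a_4 = -1·-13 + 2·-3 + 2·-5 = -3
  a_5 = -1·-3 + 2·-13 + 2·-3 = -29
  a_6 = -1·-29 + 2·-3 + 2·-13 = -3
  a_7 = -1·-3 + 2·-29 + 2·-3 = -61
  a_8 = -1·-61 + 2·-3 + 2·-29 = -3
  a_9 = -1·-3 + 2·-61 + 2·-3 = -125
  a_10 = -1·-125 + 2·-3 + 2·-61 = -3
  a_11 = -1·-3 + 2·-125 + 2·-3 = -253
  a_12 = -1·-253 + 2·-3 + 2·-125 = -3

-1,2,2 ; -3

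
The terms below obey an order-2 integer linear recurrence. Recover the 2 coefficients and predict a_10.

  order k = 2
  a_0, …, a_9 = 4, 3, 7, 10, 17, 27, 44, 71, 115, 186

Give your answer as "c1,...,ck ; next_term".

1,1 ; 301

  a_2 = 1·3 + 1·4 = 7
  a_3 = 1·7 + 1·3 = 10
  a_4 = 1·10 + 1·7 = 17
  a_5 = 1·17 + 1·10 = 27
  a_6 = 1·27 + 1·17 = 44
  a_7 = 1·44 + 1·27 = 71
  a_8 = 1·71 + 1·44 = 115
  a_9 = 1·115 + 1·71 = 186
  a_10 = 1·186 + 1·115 = 301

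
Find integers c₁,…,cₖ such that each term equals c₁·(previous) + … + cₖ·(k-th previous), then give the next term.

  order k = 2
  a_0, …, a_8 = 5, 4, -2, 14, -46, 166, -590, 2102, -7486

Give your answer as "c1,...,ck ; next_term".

-3,2 ; 26662

  a_2 = -3·4 + 2·5 = -2
  a_3 = -3·-2 + 2·4 = 14
  a_4 = -3·14 + 2·-2 = -46
  a_5 = -3·-46 + 2·14 = 166
  a_6 = -3·166 + 2·-46 = -590
  a_7 = -3·-590 + 2·166 = 2102
  a_8 = -3·2102 + 2·-590 = -7486
  a_9 = -3·-7486 + 2·2102 = 26662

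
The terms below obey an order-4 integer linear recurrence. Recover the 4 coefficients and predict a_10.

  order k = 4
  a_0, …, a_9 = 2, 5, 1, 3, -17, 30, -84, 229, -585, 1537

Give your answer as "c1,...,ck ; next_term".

  a_4 = -2·3 + 1·1 + -2·5 + -1·2 = -17
  a_5 = -2·-17 + 1·3 + -2·1 + -1·5 = 30
  a_6 = -2·30 + 1·-17 + -2·3 + -1·1 = -84
  a_7 = -2·-84 + 1·30 + -2·-17 + -1·3 = 229
  a_8 = -2·229 + 1·-84 + -2·30 + -1·-17 = -585
  a_9 = -2·-585 + 1·229 + -2·-84 + -1·30 = 1537
  a_10 = -2·1537 + 1·-585 + -2·229 + -1·-84 = -4033

-2,1,-2,-1 ; -4033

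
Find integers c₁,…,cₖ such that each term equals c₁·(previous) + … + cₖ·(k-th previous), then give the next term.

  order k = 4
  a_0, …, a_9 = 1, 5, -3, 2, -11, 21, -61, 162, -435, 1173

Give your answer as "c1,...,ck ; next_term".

  a_4 = -2·2 + 2·-3 + 0·5 + -1·1 = -11
  a_5 = -2·-11 + 2·2 + 0·-3 + -1·5 = 21
  a_6 = -2·21 + 2·-11 + 0·2 + -1·-3 = -61
  a_7 = -2·-61 + 2·21 + 0·-11 + -1·2 = 162
  a_8 = -2·162 + 2·-61 + 0·21 + -1·-11 = -435
  a_9 = -2·-435 + 2·162 + 0·-61 + -1·21 = 1173
  a_10 = -2·1173 + 2·-435 + 0·162 + -1·-61 = -3155

-2,2,0,-1 ; -3155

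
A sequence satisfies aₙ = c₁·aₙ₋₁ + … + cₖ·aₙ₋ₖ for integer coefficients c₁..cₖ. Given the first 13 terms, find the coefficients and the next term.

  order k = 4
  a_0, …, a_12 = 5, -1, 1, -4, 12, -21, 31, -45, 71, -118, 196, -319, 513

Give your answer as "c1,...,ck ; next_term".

-2,-1,0,1 ; -825

  a_4 = -2·-4 + -1·1 + 0·-1 + 1·5 = 12
  a_5 = -2·12 + -1·-4 + 0·1 + 1·-1 = -21
  a_6 = -2·-21 + -1·12 + 0·-4 + 1·1 = 31
  a_7 = -2·31 + -1·-21 + 0·12 + 1·-4 = -45
  a_8 = -2·-45 + -1·31 + 0·-21 + 1·12 = 71
  a_9 = -2·71 + -1·-45 + 0·31 + 1·-21 = -118
  a_10 = -2·-118 + -1·71 + 0·-45 + 1·31 = 196
  a_11 = -2·196 + -1·-118 + 0·71 + 1·-45 = -319
  a_12 = -2·-319 + -1·196 + 0·-118 + 1·71 = 513
  a_13 = -2·513 + -1·-319 + 0·196 + 1·-118 = -825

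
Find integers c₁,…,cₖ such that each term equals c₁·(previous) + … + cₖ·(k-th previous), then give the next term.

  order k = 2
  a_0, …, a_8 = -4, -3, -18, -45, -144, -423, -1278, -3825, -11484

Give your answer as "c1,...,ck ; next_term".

  a_2 = 2·-3 + 3·-4 = -18
  a_3 = 2·-18 + 3·-3 = -45
  a_4 = 2·-45 + 3·-18 = -144
  a_5 = 2·-144 + 3·-45 = -423
  a_6 = 2·-423 + 3·-144 = -1278
  a_7 = 2·-1278 + 3·-423 = -3825
  a_8 = 2·-3825 + 3·-1278 = -11484
  a_9 = 2·-11484 + 3·-3825 = -34443

2,3 ; -34443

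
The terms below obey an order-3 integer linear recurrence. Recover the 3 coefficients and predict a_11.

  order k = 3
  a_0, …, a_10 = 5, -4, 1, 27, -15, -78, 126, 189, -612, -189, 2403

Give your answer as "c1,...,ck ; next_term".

0,-3,3 ; -1269

  a_3 = 0·1 + -3·-4 + 3·5 = 27
  a_4 = 0·27 + -3·1 + 3·-4 = -15
  a_5 = 0·-15 + -3·27 + 3·1 = -78
  a_6 = 0·-78 + -3·-15 + 3·27 = 126
  a_7 = 0·126 + -3·-78 + 3·-15 = 189
  a_8 = 0·189 + -3·126 + 3·-78 = -612
  a_9 = 0·-612 + -3·189 + 3·126 = -189
  a_10 = 0·-189 + -3·-612 + 3·189 = 2403
  a_11 = 0·2403 + -3·-189 + 3·-612 = -1269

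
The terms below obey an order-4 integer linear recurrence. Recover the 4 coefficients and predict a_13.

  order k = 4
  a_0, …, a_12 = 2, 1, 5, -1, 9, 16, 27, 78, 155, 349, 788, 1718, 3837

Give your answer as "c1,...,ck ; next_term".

1,2,2,-1 ; 8500

  a_4 = 1·-1 + 2·5 + 2·1 + -1·2 = 9
  a_5 = 1·9 + 2·-1 + 2·5 + -1·1 = 16
  a_6 = 1·16 + 2·9 + 2·-1 + -1·5 = 27
  a_7 = 1·27 + 2·16 + 2·9 + -1·-1 = 78
  a_8 = 1·78 + 2·27 + 2·16 + -1·9 = 155
  a_9 = 1·155 + 2·78 + 2·27 + -1·16 = 349
  a_10 = 1·349 + 2·155 + 2·78 + -1·27 = 788
  a_11 = 1·788 + 2·349 + 2·155 + -1·78 = 1718
  a_12 = 1·1718 + 2·788 + 2·349 + -1·155 = 3837
  a_13 = 1·3837 + 2·1718 + 2·788 + -1·349 = 8500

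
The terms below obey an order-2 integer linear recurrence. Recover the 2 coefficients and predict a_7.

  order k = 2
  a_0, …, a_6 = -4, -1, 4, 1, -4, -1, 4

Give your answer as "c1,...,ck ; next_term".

  a_2 = 0·-1 + -1·-4 = 4
  a_3 = 0·4 + -1·-1 = 1
  a_4 = 0·1 + -1·4 = -4
  a_5 = 0·-4 + -1·1 = -1
  a_6 = 0·-1 + -1·-4 = 4
  a_7 = 0·4 + -1·-1 = 1

0,-1 ; 1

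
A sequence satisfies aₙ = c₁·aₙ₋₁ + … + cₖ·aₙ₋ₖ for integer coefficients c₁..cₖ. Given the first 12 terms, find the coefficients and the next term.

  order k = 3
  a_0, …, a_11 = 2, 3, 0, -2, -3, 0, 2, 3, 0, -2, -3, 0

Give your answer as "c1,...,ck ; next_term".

0,0,-1 ; 2

  a_3 = 0·0 + 0·3 + -1·2 = -2
  a_4 = 0·-2 + 0·0 + -1·3 = -3
  a_5 = 0·-3 + 0·-2 + -1·0 = 0
  a_6 = 0·0 + 0·-3 + -1·-2 = 2
  a_7 = 0·2 + 0·0 + -1·-3 = 3
  a_8 = 0·3 + 0·2 + -1·0 = 0
  a_9 = 0·0 + 0·3 + -1·2 = -2
  a_10 = 0·-2 + 0·0 + -1·3 = -3
  a_11 = 0·-3 + 0·-2 + -1·0 = 0
  a_12 = 0·0 + 0·-3 + -1·-2 = 2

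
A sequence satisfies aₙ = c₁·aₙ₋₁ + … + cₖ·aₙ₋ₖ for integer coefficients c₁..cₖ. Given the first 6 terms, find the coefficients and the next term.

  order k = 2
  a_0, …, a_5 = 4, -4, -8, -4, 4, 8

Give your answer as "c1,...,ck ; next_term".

  a_2 = 1·-4 + -1·4 = -8
  a_3 = 1·-8 + -1·-4 = -4
  a_4 = 1·-4 + -1·-8 = 4
  a_5 = 1·4 + -1·-4 = 8
  a_6 = 1·8 + -1·4 = 4

1,-1 ; 4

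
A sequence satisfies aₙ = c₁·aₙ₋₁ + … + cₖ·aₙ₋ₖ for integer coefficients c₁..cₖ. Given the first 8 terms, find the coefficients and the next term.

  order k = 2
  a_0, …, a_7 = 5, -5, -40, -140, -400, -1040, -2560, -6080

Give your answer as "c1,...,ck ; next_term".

  a_2 = 4·-5 + -4·5 = -40
  a_3 = 4·-40 + -4·-5 = -140
  a_4 = 4·-140 + -4·-40 = -400
  a_5 = 4·-400 + -4·-140 = -1040
  a_6 = 4·-1040 + -4·-400 = -2560
  a_7 = 4·-2560 + -4·-1040 = -6080
  a_8 = 4·-6080 + -4·-2560 = -14080

4,-4 ; -14080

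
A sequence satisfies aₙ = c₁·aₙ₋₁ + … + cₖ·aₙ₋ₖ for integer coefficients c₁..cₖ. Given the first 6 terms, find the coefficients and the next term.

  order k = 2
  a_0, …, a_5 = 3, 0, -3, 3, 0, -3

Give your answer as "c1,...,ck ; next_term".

  a_2 = -1·0 + -1·3 = -3
  a_3 = -1·-3 + -1·0 = 3
  a_4 = -1·3 + -1·-3 = 0
  a_5 = -1·0 + -1·3 = -3
  a_6 = -1·-3 + -1·0 = 3

-1,-1 ; 3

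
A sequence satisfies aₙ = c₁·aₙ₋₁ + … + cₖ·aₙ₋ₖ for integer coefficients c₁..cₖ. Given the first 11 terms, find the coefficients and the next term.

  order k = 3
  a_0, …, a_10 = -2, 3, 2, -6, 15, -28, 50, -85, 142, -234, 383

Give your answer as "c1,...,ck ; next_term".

  a_3 = -2·2 + 0·3 + 1·-2 = -6
  a_4 = -2·-6 + 0·2 + 1·3 = 15
  a_5 = -2·15 + 0·-6 + 1·2 = -28
  a_6 = -2·-28 + 0·15 + 1·-6 = 50
  a_7 = -2·50 + 0·-28 + 1·15 = -85
  a_8 = -2·-85 + 0·50 + 1·-28 = 142
  a_9 = -2·142 + 0·-85 + 1·50 = -234
  a_10 = -2·-234 + 0·142 + 1·-85 = 383
  a_11 = -2·383 + 0·-234 + 1·142 = -624

-2,0,1 ; -624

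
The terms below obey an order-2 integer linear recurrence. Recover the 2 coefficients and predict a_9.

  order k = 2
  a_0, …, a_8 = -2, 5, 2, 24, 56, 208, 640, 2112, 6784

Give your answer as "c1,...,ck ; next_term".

  a_2 = 2·5 + 4·-2 = 2
  a_3 = 2·2 + 4·5 = 24
  a_4 = 2·24 + 4·2 = 56
  a_5 = 2·56 + 4·24 = 208
  a_6 = 2·208 + 4·56 = 640
  a_7 = 2·640 + 4·208 = 2112
  a_8 = 2·2112 + 4·640 = 6784
  a_9 = 2·6784 + 4·2112 = 22016

2,4 ; 22016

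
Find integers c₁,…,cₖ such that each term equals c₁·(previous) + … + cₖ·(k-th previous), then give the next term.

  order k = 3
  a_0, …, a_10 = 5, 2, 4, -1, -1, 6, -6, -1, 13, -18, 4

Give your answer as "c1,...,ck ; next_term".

  a_3 = -1·4 + -1·2 + 1·5 = -1
  a_4 = -1·-1 + -1·4 + 1·2 = -1
  a_5 = -1·-1 + -1·-1 + 1·4 = 6
  a_6 = -1·6 + -1·-1 + 1·-1 = -6
  a_7 = -1·-6 + -1·6 + 1·-1 = -1
  a_8 = -1·-1 + -1·-6 + 1·6 = 13
  a_9 = -1·13 + -1·-1 + 1·-6 = -18
  a_10 = -1·-18 + -1·13 + 1·-1 = 4
  a_11 = -1·4 + -1·-18 + 1·13 = 27

-1,-1,1 ; 27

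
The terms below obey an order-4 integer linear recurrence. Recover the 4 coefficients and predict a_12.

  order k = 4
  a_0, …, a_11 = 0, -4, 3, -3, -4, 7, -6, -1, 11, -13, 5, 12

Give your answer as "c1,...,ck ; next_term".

  a_4 = 0·-3 + 0·3 + 1·-4 + -1·0 = -4
  a_5 = 0·-4 + 0·-3 + 1·3 + -1·-4 = 7
  a_6 = 0·7 + 0·-4 + 1·-3 + -1·3 = -6
  a_7 = 0·-6 + 0·7 + 1·-4 + -1·-3 = -1
  a_8 = 0·-1 + 0·-6 + 1·7 + -1·-4 = 11
  a_9 = 0·11 + 0·-1 + 1·-6 + -1·7 = -13
  a_10 = 0·-13 + 0·11 + 1·-1 + -1·-6 = 5
  a_11 = 0·5 + 0·-13 + 1·11 + -1·-1 = 12
  a_12 = 0·12 + 0·5 + 1·-13 + -1·11 = -24

0,0,1,-1 ; -24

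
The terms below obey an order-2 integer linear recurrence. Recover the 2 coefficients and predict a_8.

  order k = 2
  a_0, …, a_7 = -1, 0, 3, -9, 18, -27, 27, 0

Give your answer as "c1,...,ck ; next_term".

-3,-3 ; -81

  a_2 = -3·0 + -3·-1 = 3
  a_3 = -3·3 + -3·0 = -9
  a_4 = -3·-9 + -3·3 = 18
  a_5 = -3·18 + -3·-9 = -27
  a_6 = -3·-27 + -3·18 = 27
  a_7 = -3·27 + -3·-27 = 0
  a_8 = -3·0 + -3·27 = -81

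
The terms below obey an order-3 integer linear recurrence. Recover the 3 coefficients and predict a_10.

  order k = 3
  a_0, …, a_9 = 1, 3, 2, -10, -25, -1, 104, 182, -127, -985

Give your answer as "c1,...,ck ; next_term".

1,-3,-3 ; -1150

  a_3 = 1·2 + -3·3 + -3·1 = -10
  a_4 = 1·-10 + -3·2 + -3·3 = -25
  a_5 = 1·-25 + -3·-10 + -3·2 = -1
  a_6 = 1·-1 + -3·-25 + -3·-10 = 104
  a_7 = 1·104 + -3·-1 + -3·-25 = 182
  a_8 = 1·182 + -3·104 + -3·-1 = -127
  a_9 = 1·-127 + -3·182 + -3·104 = -985
  a_10 = 1·-985 + -3·-127 + -3·182 = -1150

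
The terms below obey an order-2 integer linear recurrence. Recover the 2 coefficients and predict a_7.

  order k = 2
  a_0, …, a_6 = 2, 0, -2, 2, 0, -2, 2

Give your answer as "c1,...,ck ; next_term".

  a_2 = -1·0 + -1·2 = -2
  a_3 = -1·-2 + -1·0 = 2
  a_4 = -1·2 + -1·-2 = 0
  a_5 = -1·0 + -1·2 = -2
  a_6 = -1·-2 + -1·0 = 2
  a_7 = -1·2 + -1·-2 = 0

-1,-1 ; 0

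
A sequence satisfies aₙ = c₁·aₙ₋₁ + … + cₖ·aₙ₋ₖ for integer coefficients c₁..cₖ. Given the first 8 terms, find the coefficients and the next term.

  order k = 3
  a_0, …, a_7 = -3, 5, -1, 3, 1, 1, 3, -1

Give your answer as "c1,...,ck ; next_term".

-1,1,1 ; 5

  a_3 = -1·-1 + 1·5 + 1·-3 = 3
  a_4 = -1·3 + 1·-1 + 1·5 = 1
  a_5 = -1·1 + 1·3 + 1·-1 = 1
  a_6 = -1·1 + 1·1 + 1·3 = 3
  a_7 = -1·3 + 1·1 + 1·1 = -1
  a_8 = -1·-1 + 1·3 + 1·1 = 5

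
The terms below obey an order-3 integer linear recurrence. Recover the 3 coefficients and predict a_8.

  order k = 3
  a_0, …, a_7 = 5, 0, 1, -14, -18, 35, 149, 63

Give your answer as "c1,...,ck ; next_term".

  a_3 = 1·1 + -4·0 + -3·5 = -14
  a_4 = 1·-14 + -4·1 + -3·0 = -18
  a_5 = 1·-18 + -4·-14 + -3·1 = 35
  a_6 = 1·35 + -4·-18 + -3·-14 = 149
  a_7 = 1·149 + -4·35 + -3·-18 = 63
  a_8 = 1·63 + -4·149 + -3·35 = -638

1,-4,-3 ; -638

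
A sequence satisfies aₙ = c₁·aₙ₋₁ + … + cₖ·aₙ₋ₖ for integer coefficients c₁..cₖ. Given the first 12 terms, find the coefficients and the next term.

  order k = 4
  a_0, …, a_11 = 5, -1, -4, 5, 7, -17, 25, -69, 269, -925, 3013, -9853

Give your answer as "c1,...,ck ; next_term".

-3,0,-2,4 ; 32485

  a_4 = -3·5 + 0·-4 + -2·-1 + 4·5 = 7
  a_5 = -3·7 + 0·5 + -2·-4 + 4·-1 = -17
  a_6 = -3·-17 + 0·7 + -2·5 + 4·-4 = 25
  a_7 = -3·25 + 0·-17 + -2·7 + 4·5 = -69
  a_8 = -3·-69 + 0·25 + -2·-17 + 4·7 = 269
  a_9 = -3·269 + 0·-69 + -2·25 + 4·-17 = -925
  a_10 = -3·-925 + 0·269 + -2·-69 + 4·25 = 3013
  a_11 = -3·3013 + 0·-925 + -2·269 + 4·-69 = -9853
  a_12 = -3·-9853 + 0·3013 + -2·-925 + 4·269 = 32485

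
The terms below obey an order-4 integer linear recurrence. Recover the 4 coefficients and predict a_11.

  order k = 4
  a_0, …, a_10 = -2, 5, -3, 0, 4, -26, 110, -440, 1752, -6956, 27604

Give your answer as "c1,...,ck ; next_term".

-4,0,0,-2 ; -109536

  a_4 = -4·0 + 0·-3 + 0·5 + -2·-2 = 4
  a_5 = -4·4 + 0·0 + 0·-3 + -2·5 = -26
  a_6 = -4·-26 + 0·4 + 0·0 + -2·-3 = 110
  a_7 = -4·110 + 0·-26 + 0·4 + -2·0 = -440
  a_8 = -4·-440 + 0·110 + 0·-26 + -2·4 = 1752
  a_9 = -4·1752 + 0·-440 + 0·110 + -2·-26 = -6956
  a_10 = -4·-6956 + 0·1752 + 0·-440 + -2·110 = 27604
  a_11 = -4·27604 + 0·-6956 + 0·1752 + -2·-440 = -109536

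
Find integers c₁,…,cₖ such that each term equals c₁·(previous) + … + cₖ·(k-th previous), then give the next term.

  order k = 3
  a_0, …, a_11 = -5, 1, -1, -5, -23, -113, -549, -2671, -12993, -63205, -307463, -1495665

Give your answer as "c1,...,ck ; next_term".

  a_3 = 4·-1 + 4·1 + 1·-5 = -5
  a_4 = 4·-5 + 4·-1 + 1·1 = -23
  a_5 = 4·-23 + 4·-5 + 1·-1 = -113
  a_6 = 4·-113 + 4·-23 + 1·-5 = -549
  a_7 = 4·-549 + 4·-113 + 1·-23 = -2671
  a_8 = 4·-2671 + 4·-549 + 1·-113 = -12993
  a_9 = 4·-12993 + 4·-2671 + 1·-549 = -63205
  a_10 = 4·-63205 + 4·-12993 + 1·-2671 = -307463
  a_11 = 4·-307463 + 4·-63205 + 1·-12993 = -1495665
  a_12 = 4·-1495665 + 4·-307463 + 1·-63205 = -7275717

4,4,1 ; -7275717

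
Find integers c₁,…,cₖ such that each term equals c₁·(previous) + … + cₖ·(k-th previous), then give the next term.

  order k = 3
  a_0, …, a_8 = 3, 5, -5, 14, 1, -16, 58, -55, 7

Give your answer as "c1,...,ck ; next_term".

-1,0,3 ; 167

  a_3 = -1·-5 + 0·5 + 3·3 = 14
  a_4 = -1·14 + 0·-5 + 3·5 = 1
  a_5 = -1·1 + 0·14 + 3·-5 = -16
  a_6 = -1·-16 + 0·1 + 3·14 = 58
  a_7 = -1·58 + 0·-16 + 3·1 = -55
  a_8 = -1·-55 + 0·58 + 3·-16 = 7
  a_9 = -1·7 + 0·-55 + 3·58 = 167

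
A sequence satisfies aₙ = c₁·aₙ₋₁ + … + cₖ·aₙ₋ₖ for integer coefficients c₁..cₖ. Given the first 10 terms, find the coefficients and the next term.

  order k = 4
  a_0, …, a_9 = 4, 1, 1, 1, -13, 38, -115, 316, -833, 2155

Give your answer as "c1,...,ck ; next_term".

  a_4 = -3·1 + 0·1 + 2·1 + -3·4 = -13
  a_5 = -3·-13 + 0·1 + 2·1 + -3·1 = 38
  a_6 = -3·38 + 0·-13 + 2·1 + -3·1 = -115
  a_7 = -3·-115 + 0·38 + 2·-13 + -3·1 = 316
  a_8 = -3·316 + 0·-115 + 2·38 + -3·-13 = -833
  a_9 = -3·-833 + 0·316 + 2·-115 + -3·38 = 2155
  a_10 = -3·2155 + 0·-833 + 2·316 + -3·-115 = -5488

-3,0,2,-3 ; -5488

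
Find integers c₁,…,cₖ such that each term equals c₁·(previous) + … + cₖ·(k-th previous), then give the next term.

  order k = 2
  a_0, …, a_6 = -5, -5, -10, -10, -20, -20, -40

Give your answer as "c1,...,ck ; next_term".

0,2 ; -40

  a_2 = 0·-5 + 2·-5 = -10
  a_3 = 0·-10 + 2·-5 = -10
  a_4 = 0·-10 + 2·-10 = -20
  a_5 = 0·-20 + 2·-10 = -20
  a_6 = 0·-20 + 2·-20 = -40
  a_7 = 0·-40 + 2·-20 = -40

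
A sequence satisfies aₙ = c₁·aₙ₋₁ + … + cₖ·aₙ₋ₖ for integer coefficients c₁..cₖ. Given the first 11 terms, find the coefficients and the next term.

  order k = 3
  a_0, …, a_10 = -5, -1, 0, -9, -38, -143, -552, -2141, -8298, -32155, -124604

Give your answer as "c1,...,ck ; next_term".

4,-1,2 ; -482857

  a_3 = 4·0 + -1·-1 + 2·-5 = -9
  a_4 = 4·-9 + -1·0 + 2·-1 = -38
  a_5 = 4·-38 + -1·-9 + 2·0 = -143
  a_6 = 4·-143 + -1·-38 + 2·-9 = -552
  a_7 = 4·-552 + -1·-143 + 2·-38 = -2141
  a_8 = 4·-2141 + -1·-552 + 2·-143 = -8298
  a_9 = 4·-8298 + -1·-2141 + 2·-552 = -32155
  a_10 = 4·-32155 + -1·-8298 + 2·-2141 = -124604
  a_11 = 4·-124604 + -1·-32155 + 2·-8298 = -482857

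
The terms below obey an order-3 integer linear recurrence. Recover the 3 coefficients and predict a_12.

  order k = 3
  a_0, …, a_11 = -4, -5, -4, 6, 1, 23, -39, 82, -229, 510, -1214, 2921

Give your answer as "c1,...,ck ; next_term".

  a_3 = -1·-4 + 2·-5 + -3·-4 = 6
  a_4 = -1·6 + 2·-4 + -3·-5 = 1
  a_5 = -1·1 + 2·6 + -3·-4 = 23
  a_6 = -1·23 + 2·1 + -3·6 = -39
  a_7 = -1·-39 + 2·23 + -3·1 = 82
  a_8 = -1·82 + 2·-39 + -3·23 = -229
  a_9 = -1·-229 + 2·82 + -3·-39 = 510
  a_10 = -1·510 + 2·-229 + -3·82 = -1214
  a_11 = -1·-1214 + 2·510 + -3·-229 = 2921
  a_12 = -1·2921 + 2·-1214 + -3·510 = -6879

-1,2,-3 ; -6879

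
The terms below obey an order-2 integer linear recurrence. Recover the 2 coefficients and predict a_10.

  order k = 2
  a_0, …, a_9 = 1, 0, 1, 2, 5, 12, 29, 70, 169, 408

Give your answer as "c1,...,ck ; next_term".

  a_2 = 2·0 + 1·1 = 1
  a_3 = 2·1 + 1·0 = 2
  a_4 = 2·2 + 1·1 = 5
  a_5 = 2·5 + 1·2 = 12
  a_6 = 2·12 + 1·5 = 29
  a_7 = 2·29 + 1·12 = 70
  a_8 = 2·70 + 1·29 = 169
  a_9 = 2·169 + 1·70 = 408
  a_10 = 2·408 + 1·169 = 985

2,1 ; 985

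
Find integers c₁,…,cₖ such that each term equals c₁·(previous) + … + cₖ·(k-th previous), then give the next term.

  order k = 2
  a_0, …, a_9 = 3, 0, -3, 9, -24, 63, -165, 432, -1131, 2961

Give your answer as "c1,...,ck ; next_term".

-3,-1 ; -7752

  a_2 = -3·0 + -1·3 = -3
  a_3 = -3·-3 + -1·0 = 9
  a_4 = -3·9 + -1·-3 = -24
  a_5 = -3·-24 + -1·9 = 63
  a_6 = -3·63 + -1·-24 = -165
  a_7 = -3·-165 + -1·63 = 432
  a_8 = -3·432 + -1·-165 = -1131
  a_9 = -3·-1131 + -1·432 = 2961
  a_10 = -3·2961 + -1·-1131 = -7752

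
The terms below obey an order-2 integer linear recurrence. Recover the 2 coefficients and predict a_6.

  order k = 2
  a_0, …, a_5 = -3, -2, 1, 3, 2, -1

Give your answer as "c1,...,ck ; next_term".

  a_2 = 1·-2 + -1·-3 = 1
  a_3 = 1·1 + -1·-2 = 3
  a_4 = 1·3 + -1·1 = 2
  a_5 = 1·2 + -1·3 = -1
  a_6 = 1·-1 + -1·2 = -3

1,-1 ; -3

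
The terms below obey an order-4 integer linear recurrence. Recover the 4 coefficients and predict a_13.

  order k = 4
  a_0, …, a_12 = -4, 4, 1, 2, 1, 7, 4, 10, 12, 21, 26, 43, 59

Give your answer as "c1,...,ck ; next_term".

0,1,1,1 ; 90

  a_4 = 0·2 + 1·1 + 1·4 + 1·-4 = 1
  a_5 = 0·1 + 1·2 + 1·1 + 1·4 = 7
  a_6 = 0·7 + 1·1 + 1·2 + 1·1 = 4
  a_7 = 0·4 + 1·7 + 1·1 + 1·2 = 10
  a_8 = 0·10 + 1·4 + 1·7 + 1·1 = 12
  a_9 = 0·12 + 1·10 + 1·4 + 1·7 = 21
  a_10 = 0·21 + 1·12 + 1·10 + 1·4 = 26
  a_11 = 0·26 + 1·21 + 1·12 + 1·10 = 43
  a_12 = 0·43 + 1·26 + 1·21 + 1·12 = 59
  a_13 = 0·59 + 1·43 + 1·26 + 1·21 = 90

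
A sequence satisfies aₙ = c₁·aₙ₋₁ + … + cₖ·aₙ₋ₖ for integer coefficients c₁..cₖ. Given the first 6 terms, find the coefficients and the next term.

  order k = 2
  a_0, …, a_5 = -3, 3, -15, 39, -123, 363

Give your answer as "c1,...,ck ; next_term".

-2,3 ; -1095

  a_2 = -2·3 + 3·-3 = -15
  a_3 = -2·-15 + 3·3 = 39
  a_4 = -2·39 + 3·-15 = -123
  a_5 = -2·-123 + 3·39 = 363
  a_6 = -2·363 + 3·-123 = -1095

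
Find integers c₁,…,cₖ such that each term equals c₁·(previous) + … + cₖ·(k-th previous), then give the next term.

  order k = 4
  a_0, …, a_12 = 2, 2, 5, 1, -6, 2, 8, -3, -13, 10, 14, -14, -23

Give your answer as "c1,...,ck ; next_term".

-1,-1,-1,1 ; 33

  a_4 = -1·1 + -1·5 + -1·2 + 1·2 = -6
  a_5 = -1·-6 + -1·1 + -1·5 + 1·2 = 2
  a_6 = -1·2 + -1·-6 + -1·1 + 1·5 = 8
  a_7 = -1·8 + -1·2 + -1·-6 + 1·1 = -3
  a_8 = -1·-3 + -1·8 + -1·2 + 1·-6 = -13
  a_9 = -1·-13 + -1·-3 + -1·8 + 1·2 = 10
  a_10 = -1·10 + -1·-13 + -1·-3 + 1·8 = 14
  a_11 = -1·14 + -1·10 + -1·-13 + 1·-3 = -14
  a_12 = -1·-14 + -1·14 + -1·10 + 1·-13 = -23
  a_13 = -1·-23 + -1·-14 + -1·14 + 1·10 = 33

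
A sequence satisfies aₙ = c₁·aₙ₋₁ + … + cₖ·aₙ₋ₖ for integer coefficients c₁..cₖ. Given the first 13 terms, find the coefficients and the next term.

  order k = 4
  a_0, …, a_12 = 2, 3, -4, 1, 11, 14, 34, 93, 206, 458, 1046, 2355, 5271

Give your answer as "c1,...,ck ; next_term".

3,-2,2,-3 ; 11821

  a_4 = 3·1 + -2·-4 + 2·3 + -3·2 = 11
  a_5 = 3·11 + -2·1 + 2·-4 + -3·3 = 14
  a_6 = 3·14 + -2·11 + 2·1 + -3·-4 = 34
  a_7 = 3·34 + -2·14 + 2·11 + -3·1 = 93
  a_8 = 3·93 + -2·34 + 2·14 + -3·11 = 206
  a_9 = 3·206 + -2·93 + 2·34 + -3·14 = 458
  a_10 = 3·458 + -2·206 + 2·93 + -3·34 = 1046
  a_11 = 3·1046 + -2·458 + 2·206 + -3·93 = 2355
  a_12 = 3·2355 + -2·1046 + 2·458 + -3·206 = 5271
  a_13 = 3·5271 + -2·2355 + 2·1046 + -3·458 = 11821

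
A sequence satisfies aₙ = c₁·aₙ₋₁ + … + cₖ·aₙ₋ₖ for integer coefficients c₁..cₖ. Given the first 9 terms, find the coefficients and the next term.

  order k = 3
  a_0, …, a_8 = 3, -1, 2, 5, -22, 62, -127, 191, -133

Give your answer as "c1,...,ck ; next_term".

  a_3 = -3·2 + -2·-1 + 3·3 = 5
  a_4 = -3·5 + -2·2 + 3·-1 = -22
  a_5 = -3·-22 + -2·5 + 3·2 = 62
  a_6 = -3·62 + -2·-22 + 3·5 = -127
  a_7 = -3·-127 + -2·62 + 3·-22 = 191
  a_8 = -3·191 + -2·-127 + 3·62 = -133
  a_9 = -3·-133 + -2·191 + 3·-127 = -364

-3,-2,3 ; -364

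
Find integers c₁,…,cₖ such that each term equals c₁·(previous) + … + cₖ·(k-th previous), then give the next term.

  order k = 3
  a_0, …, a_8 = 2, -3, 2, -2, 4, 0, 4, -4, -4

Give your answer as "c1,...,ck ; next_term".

1,0,-2 ; -12

  a_3 = 1·2 + 0·-3 + -2·2 = -2
  a_4 = 1·-2 + 0·2 + -2·-3 = 4
  a_5 = 1·4 + 0·-2 + -2·2 = 0
  a_6 = 1·0 + 0·4 + -2·-2 = 4
  a_7 = 1·4 + 0·0 + -2·4 = -4
  a_8 = 1·-4 + 0·4 + -2·0 = -4
  a_9 = 1·-4 + 0·-4 + -2·4 = -12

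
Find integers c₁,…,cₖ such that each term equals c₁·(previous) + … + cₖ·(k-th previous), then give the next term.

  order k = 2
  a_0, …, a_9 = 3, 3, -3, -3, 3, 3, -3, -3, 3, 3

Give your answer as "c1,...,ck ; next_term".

  a_2 = 0·3 + -1·3 = -3
  a_3 = 0·-3 + -1·3 = -3
  a_4 = 0·-3 + -1·-3 = 3
  a_5 = 0·3 + -1·-3 = 3
  a_6 = 0·3 + -1·3 = -3
  a_7 = 0·-3 + -1·3 = -3
  a_8 = 0·-3 + -1·-3 = 3
  a_9 = 0·3 + -1·-3 = 3
  a_10 = 0·3 + -1·3 = -3

0,-1 ; -3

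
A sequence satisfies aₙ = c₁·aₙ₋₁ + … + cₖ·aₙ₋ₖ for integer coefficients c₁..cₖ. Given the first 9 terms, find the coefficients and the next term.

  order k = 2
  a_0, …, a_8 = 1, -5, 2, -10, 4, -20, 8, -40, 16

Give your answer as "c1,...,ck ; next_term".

  a_2 = 0·-5 + 2·1 = 2
  a_3 = 0·2 + 2·-5 = -10
  a_4 = 0·-10 + 2·2 = 4
  a_5 = 0·4 + 2·-10 = -20
  a_6 = 0·-20 + 2·4 = 8
  a_7 = 0·8 + 2·-20 = -40
  a_8 = 0·-40 + 2·8 = 16
  a_9 = 0·16 + 2·-40 = -80

0,2 ; -80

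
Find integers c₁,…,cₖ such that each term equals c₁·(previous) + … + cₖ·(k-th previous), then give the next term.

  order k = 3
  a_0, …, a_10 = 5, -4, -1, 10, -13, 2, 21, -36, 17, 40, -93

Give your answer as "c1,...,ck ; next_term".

  a_3 = -1·-1 + -1·-4 + 1·5 = 10
  a_4 = -1·10 + -1·-1 + 1·-4 = -13
  a_5 = -1·-13 + -1·10 + 1·-1 = 2
  a_6 = -1·2 + -1·-13 + 1·10 = 21
  a_7 = -1·21 + -1·2 + 1·-13 = -36
  a_8 = -1·-36 + -1·21 + 1·2 = 17
  a_9 = -1·17 + -1·-36 + 1·21 = 40
  a_10 = -1·40 + -1·17 + 1·-36 = -93
  a_11 = -1·-93 + -1·40 + 1·17 = 70

-1,-1,1 ; 70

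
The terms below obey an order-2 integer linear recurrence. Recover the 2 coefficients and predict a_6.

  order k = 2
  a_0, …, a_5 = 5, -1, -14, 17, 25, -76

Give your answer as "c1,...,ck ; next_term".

  a_2 = -1·-1 + -3·5 = -14
  a_3 = -1·-14 + -3·-1 = 17
  a_4 = -1·17 + -3·-14 = 25
  a_5 = -1·25 + -3·17 = -76
  a_6 = -1·-76 + -3·25 = 1

-1,-3 ; 1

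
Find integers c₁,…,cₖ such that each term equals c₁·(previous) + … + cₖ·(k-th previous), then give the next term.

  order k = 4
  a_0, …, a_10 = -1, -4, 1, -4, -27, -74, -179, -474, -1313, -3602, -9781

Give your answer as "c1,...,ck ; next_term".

3,-2,3,1 ; -26552

  a_4 = 3·-4 + -2·1 + 3·-4 + 1·-1 = -27
  a_5 = 3·-27 + -2·-4 + 3·1 + 1·-4 = -74
  a_6 = 3·-74 + -2·-27 + 3·-4 + 1·1 = -179
  a_7 = 3·-179 + -2·-74 + 3·-27 + 1·-4 = -474
  a_8 = 3·-474 + -2·-179 + 3·-74 + 1·-27 = -1313
  a_9 = 3·-1313 + -2·-474 + 3·-179 + 1·-74 = -3602
  a_10 = 3·-3602 + -2·-1313 + 3·-474 + 1·-179 = -9781
  a_11 = 3·-9781 + -2·-3602 + 3·-1313 + 1·-474 = -26552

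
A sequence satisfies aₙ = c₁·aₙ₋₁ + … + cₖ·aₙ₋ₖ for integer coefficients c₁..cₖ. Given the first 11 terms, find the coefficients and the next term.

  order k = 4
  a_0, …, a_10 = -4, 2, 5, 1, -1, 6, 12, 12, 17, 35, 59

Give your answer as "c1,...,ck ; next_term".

1,0,1,1 ; 88

  a_4 = 1·1 + 0·5 + 1·2 + 1·-4 = -1
  a_5 = 1·-1 + 0·1 + 1·5 + 1·2 = 6
  a_6 = 1·6 + 0·-1 + 1·1 + 1·5 = 12
  a_7 = 1·12 + 0·6 + 1·-1 + 1·1 = 12
  a_8 = 1·12 + 0·12 + 1·6 + 1·-1 = 17
  a_9 = 1·17 + 0·12 + 1·12 + 1·6 = 35
  a_10 = 1·35 + 0·17 + 1·12 + 1·12 = 59
  a_11 = 1·59 + 0·35 + 1·17 + 1·12 = 88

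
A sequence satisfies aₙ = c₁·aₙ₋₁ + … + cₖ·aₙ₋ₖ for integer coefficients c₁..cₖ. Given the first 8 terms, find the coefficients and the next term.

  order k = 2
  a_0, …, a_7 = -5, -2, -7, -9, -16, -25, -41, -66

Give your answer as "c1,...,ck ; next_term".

1,1 ; -107

  a_2 = 1·-2 + 1·-5 = -7
  a_3 = 1·-7 + 1·-2 = -9
  a_4 = 1·-9 + 1·-7 = -16
  a_5 = 1·-16 + 1·-9 = -25
  a_6 = 1·-25 + 1·-16 = -41
  a_7 = 1·-41 + 1·-25 = -66
  a_8 = 1·-66 + 1·-41 = -107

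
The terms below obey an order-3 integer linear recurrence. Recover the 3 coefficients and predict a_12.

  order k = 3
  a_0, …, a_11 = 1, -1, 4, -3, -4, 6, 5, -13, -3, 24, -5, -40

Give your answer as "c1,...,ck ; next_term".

  a_3 = -1·4 + -2·-1 + -1·1 = -3
  a_4 = -1·-3 + -2·4 + -1·-1 = -4
  a_5 = -1·-4 + -2·-3 + -1·4 = 6
  a_6 = -1·6 + -2·-4 + -1·-3 = 5
  a_7 = -1·5 + -2·6 + -1·-4 = -13
  a_8 = -1·-13 + -2·5 + -1·6 = -3
  a_9 = -1·-3 + -2·-13 + -1·5 = 24
  a_10 = -1·24 + -2·-3 + -1·-13 = -5
  a_11 = -1·-5 + -2·24 + -1·-3 = -40
  a_12 = -1·-40 + -2·-5 + -1·24 = 26

-1,-2,-1 ; 26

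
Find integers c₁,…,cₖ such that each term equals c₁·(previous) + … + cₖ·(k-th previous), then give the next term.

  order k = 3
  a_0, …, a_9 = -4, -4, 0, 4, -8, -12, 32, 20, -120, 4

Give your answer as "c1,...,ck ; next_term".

  a_3 = 0·0 + -3·-4 + 2·-4 = 4
  a_4 = 0·4 + -3·0 + 2·-4 = -8
  a_5 = 0·-8 + -3·4 + 2·0 = -12
  a_6 = 0·-12 + -3·-8 + 2·4 = 32
  a_7 = 0·32 + -3·-12 + 2·-8 = 20
  a_8 = 0·20 + -3·32 + 2·-12 = -120
  a_9 = 0·-120 + -3·20 + 2·32 = 4
  a_10 = 0·4 + -3·-120 + 2·20 = 400

0,-3,2 ; 400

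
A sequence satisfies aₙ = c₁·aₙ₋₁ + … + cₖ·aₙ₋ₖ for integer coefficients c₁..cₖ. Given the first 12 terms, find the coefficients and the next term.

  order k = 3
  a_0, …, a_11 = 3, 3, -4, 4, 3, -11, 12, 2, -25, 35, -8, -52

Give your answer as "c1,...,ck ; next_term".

  a_3 = -1·-4 + -1·3 + 1·3 = 4
  a_4 = -1·4 + -1·-4 + 1·3 = 3
  a_5 = -1·3 + -1·4 + 1·-4 = -11
  a_6 = -1·-11 + -1·3 + 1·4 = 12
  a_7 = -1·12 + -1·-11 + 1·3 = 2
  a_8 = -1·2 + -1·12 + 1·-11 = -25
  a_9 = -1·-25 + -1·2 + 1·12 = 35
  a_10 = -1·35 + -1·-25 + 1·2 = -8
  a_11 = -1·-8 + -1·35 + 1·-25 = -52
  a_12 = -1·-52 + -1·-8 + 1·35 = 95

-1,-1,1 ; 95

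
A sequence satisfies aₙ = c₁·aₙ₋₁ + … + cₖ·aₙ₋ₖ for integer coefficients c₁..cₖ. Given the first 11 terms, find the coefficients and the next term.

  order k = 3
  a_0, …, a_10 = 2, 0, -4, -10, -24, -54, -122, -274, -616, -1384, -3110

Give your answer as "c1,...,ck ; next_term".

  a_3 = 2·-4 + 1·0 + -1·2 = -10
  a_4 = 2·-10 + 1·-4 + -1·0 = -24
  a_5 = 2·-24 + 1·-10 + -1·-4 = -54
  a_6 = 2·-54 + 1·-24 + -1·-10 = -122
  a_7 = 2·-122 + 1·-54 + -1·-24 = -274
  a_8 = 2·-274 + 1·-122 + -1·-54 = -616
  a_9 = 2·-616 + 1·-274 + -1·-122 = -1384
  a_10 = 2·-1384 + 1·-616 + -1·-274 = -3110
  a_11 = 2·-3110 + 1·-1384 + -1·-616 = -6988

2,1,-1 ; -6988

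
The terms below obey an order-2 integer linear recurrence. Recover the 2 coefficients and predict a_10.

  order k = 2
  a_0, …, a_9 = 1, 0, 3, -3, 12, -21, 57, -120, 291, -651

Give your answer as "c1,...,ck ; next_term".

  a_2 = -1·0 + 3·1 = 3
  a_3 = -1·3 + 3·0 = -3
  a_4 = -1·-3 + 3·3 = 12
  a_5 = -1·12 + 3·-3 = -21
  a_6 = -1·-21 + 3·12 = 57
  a_7 = -1·57 + 3·-21 = -120
  a_8 = -1·-120 + 3·57 = 291
  a_9 = -1·291 + 3·-120 = -651
  a_10 = -1·-651 + 3·291 = 1524

-1,3 ; 1524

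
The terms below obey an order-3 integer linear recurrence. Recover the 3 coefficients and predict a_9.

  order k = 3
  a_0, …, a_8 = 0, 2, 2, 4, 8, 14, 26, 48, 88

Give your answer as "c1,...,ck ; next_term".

  a_3 = 1·2 + 1·2 + 1·0 = 4
  a_4 = 1·4 + 1·2 + 1·2 = 8
  a_5 = 1·8 + 1·4 + 1·2 = 14
  a_6 = 1·14 + 1·8 + 1·4 = 26
  a_7 = 1·26 + 1·14 + 1·8 = 48
  a_8 = 1·48 + 1·26 + 1·14 = 88
  a_9 = 1·88 + 1·48 + 1·26 = 162

1,1,1 ; 162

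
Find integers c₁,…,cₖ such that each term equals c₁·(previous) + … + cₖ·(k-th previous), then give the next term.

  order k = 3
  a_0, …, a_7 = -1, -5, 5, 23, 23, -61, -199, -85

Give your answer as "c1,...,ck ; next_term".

  a_3 = 1·5 + -3·-5 + -3·-1 = 23
  a_4 = 1·23 + -3·5 + -3·-5 = 23
  a_5 = 1·23 + -3·23 + -3·5 = -61
  a_6 = 1·-61 + -3·23 + -3·23 = -199
  a_7 = 1·-199 + -3·-61 + -3·23 = -85
  a_8 = 1·-85 + -3·-199 + -3·-61 = 695

1,-3,-3 ; 695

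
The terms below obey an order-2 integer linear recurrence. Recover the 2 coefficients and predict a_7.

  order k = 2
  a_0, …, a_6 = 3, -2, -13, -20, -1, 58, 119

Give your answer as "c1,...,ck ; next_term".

2,-3 ; 64

  a_2 = 2·-2 + -3·3 = -13
  a_3 = 2·-13 + -3·-2 = -20
  a_4 = 2·-20 + -3·-13 = -1
  a_5 = 2·-1 + -3·-20 = 58
  a_6 = 2·58 + -3·-1 = 119
  a_7 = 2·119 + -3·58 = 64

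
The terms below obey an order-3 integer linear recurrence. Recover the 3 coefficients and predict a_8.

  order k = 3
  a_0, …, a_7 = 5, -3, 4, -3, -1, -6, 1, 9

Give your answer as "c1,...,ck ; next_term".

  a_3 = 1·4 + -1·-3 + -2·5 = -3
  a_4 = 1·-3 + -1·4 + -2·-3 = -1
  a_5 = 1·-1 + -1·-3 + -2·4 = -6
  a_6 = 1·-6 + -1·-1 + -2·-3 = 1
  a_7 = 1·1 + -1·-6 + -2·-1 = 9
  a_8 = 1·9 + -1·1 + -2·-6 = 20

1,-1,-2 ; 20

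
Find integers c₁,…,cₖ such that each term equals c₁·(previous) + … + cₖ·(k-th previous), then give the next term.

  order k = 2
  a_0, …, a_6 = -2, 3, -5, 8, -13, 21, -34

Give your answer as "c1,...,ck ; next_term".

-1,1 ; 55

  a_2 = -1·3 + 1·-2 = -5
  a_3 = -1·-5 + 1·3 = 8
  a_4 = -1·8 + 1·-5 = -13
  a_5 = -1·-13 + 1·8 = 21
  a_6 = -1·21 + 1·-13 = -34
  a_7 = -1·-34 + 1·21 = 55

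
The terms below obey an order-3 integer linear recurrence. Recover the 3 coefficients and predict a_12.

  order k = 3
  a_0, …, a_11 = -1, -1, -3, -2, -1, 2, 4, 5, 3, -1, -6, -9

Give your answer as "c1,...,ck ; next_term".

  a_3 = 1·-3 + 0·-1 + -1·-1 = -2
  a_4 = 1·-2 + 0·-3 + -1·-1 = -1
  a_5 = 1·-1 + 0·-2 + -1·-3 = 2
  a_6 = 1·2 + 0·-1 + -1·-2 = 4
  a_7 = 1·4 + 0·2 + -1·-1 = 5
  a_8 = 1·5 + 0·4 + -1·2 = 3
  a_9 = 1·3 + 0·5 + -1·4 = -1
  a_10 = 1·-1 + 0·3 + -1·5 = -6
  a_11 = 1·-6 + 0·-1 + -1·3 = -9
  a_12 = 1·-9 + 0·-6 + -1·-1 = -8

1,0,-1 ; -8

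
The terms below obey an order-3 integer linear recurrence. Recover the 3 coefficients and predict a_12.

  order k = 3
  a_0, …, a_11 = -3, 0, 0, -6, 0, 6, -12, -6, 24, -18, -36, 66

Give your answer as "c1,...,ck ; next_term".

0,-1,2 ; 0

  a_3 = 0·0 + -1·0 + 2·-3 = -6
  a_4 = 0·-6 + -1·0 + 2·0 = 0
  a_5 = 0·0 + -1·-6 + 2·0 = 6
  a_6 = 0·6 + -1·0 + 2·-6 = -12
  a_7 = 0·-12 + -1·6 + 2·0 = -6
  a_8 = 0·-6 + -1·-12 + 2·6 = 24
  a_9 = 0·24 + -1·-6 + 2·-12 = -18
  a_10 = 0·-18 + -1·24 + 2·-6 = -36
  a_11 = 0·-36 + -1·-18 + 2·24 = 66
  a_12 = 0·66 + -1·-36 + 2·-18 = 0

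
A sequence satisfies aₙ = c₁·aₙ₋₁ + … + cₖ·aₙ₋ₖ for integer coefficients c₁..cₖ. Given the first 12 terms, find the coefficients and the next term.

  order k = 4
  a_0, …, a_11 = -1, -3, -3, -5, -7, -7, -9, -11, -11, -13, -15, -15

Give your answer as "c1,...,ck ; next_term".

1,0,1,-1 ; -17

  a_4 = 1·-5 + 0·-3 + 1·-3 + -1·-1 = -7
  a_5 = 1·-7 + 0·-5 + 1·-3 + -1·-3 = -7
  a_6 = 1·-7 + 0·-7 + 1·-5 + -1·-3 = -9
  a_7 = 1·-9 + 0·-7 + 1·-7 + -1·-5 = -11
  a_8 = 1·-11 + 0·-9 + 1·-7 + -1·-7 = -11
  a_9 = 1·-11 + 0·-11 + 1·-9 + -1·-7 = -13
  a_10 = 1·-13 + 0·-11 + 1·-11 + -1·-9 = -15
  a_11 = 1·-15 + 0·-13 + 1·-11 + -1·-11 = -15
  a_12 = 1·-15 + 0·-15 + 1·-13 + -1·-11 = -17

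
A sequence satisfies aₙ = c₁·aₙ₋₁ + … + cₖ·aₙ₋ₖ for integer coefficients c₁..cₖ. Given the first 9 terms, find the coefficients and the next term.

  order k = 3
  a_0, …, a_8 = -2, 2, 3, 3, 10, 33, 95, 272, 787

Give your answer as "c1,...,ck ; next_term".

  a_3 = 3·3 + -1·2 + 2·-2 = 3
  a_4 = 3·3 + -1·3 + 2·2 = 10
  a_5 = 3·10 + -1·3 + 2·3 = 33
  a_6 = 3·33 + -1·10 + 2·3 = 95
  a_7 = 3·95 + -1·33 + 2·10 = 272
  a_8 = 3·272 + -1·95 + 2·33 = 787
  a_9 = 3·787 + -1·272 + 2·95 = 2279

3,-1,2 ; 2279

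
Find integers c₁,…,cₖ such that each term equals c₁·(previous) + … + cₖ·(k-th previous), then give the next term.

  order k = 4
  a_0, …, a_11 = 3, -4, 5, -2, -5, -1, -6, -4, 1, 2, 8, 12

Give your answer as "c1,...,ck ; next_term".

1,0,0,-1 ; 11

  a_4 = 1·-2 + 0·5 + 0·-4 + -1·3 = -5
  a_5 = 1·-5 + 0·-2 + 0·5 + -1·-4 = -1
  a_6 = 1·-1 + 0·-5 + 0·-2 + -1·5 = -6
  a_7 = 1·-6 + 0·-1 + 0·-5 + -1·-2 = -4
  a_8 = 1·-4 + 0·-6 + 0·-1 + -1·-5 = 1
  a_9 = 1·1 + 0·-4 + 0·-6 + -1·-1 = 2
  a_10 = 1·2 + 0·1 + 0·-4 + -1·-6 = 8
  a_11 = 1·8 + 0·2 + 0·1 + -1·-4 = 12
  a_12 = 1·12 + 0·8 + 0·2 + -1·1 = 11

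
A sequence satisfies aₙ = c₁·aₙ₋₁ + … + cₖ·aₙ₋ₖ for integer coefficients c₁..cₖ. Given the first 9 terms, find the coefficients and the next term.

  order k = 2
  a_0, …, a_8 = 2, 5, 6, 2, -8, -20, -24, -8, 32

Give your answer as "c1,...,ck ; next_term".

  a_2 = 2·5 + -2·2 = 6
  a_3 = 2·6 + -2·5 = 2
  a_4 = 2·2 + -2·6 = -8
  a_5 = 2·-8 + -2·2 = -20
  a_6 = 2·-20 + -2·-8 = -24
  a_7 = 2·-24 + -2·-20 = -8
  a_8 = 2·-8 + -2·-24 = 32
  a_9 = 2·32 + -2·-8 = 80

2,-2 ; 80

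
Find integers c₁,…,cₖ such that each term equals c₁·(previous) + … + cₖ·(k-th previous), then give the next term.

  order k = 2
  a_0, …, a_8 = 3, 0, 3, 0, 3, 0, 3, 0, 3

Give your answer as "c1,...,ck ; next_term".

0,1 ; 0

  a_2 = 0·0 + 1·3 = 3
  a_3 = 0·3 + 1·0 = 0
  a_4 = 0·0 + 1·3 = 3
  a_5 = 0·3 + 1·0 = 0
  a_6 = 0·0 + 1·3 = 3
  a_7 = 0·3 + 1·0 = 0
  a_8 = 0·0 + 1·3 = 3
  a_9 = 0·3 + 1·0 = 0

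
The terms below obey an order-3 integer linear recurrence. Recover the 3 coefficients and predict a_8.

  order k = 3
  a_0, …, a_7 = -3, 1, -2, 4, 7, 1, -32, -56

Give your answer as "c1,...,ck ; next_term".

  a_3 = 1·-2 + -3·1 + -3·-3 = 4
  a_4 = 1·4 + -3·-2 + -3·1 = 7
  a_5 = 1·7 + -3·4 + -3·-2 = 1
  a_6 = 1·1 + -3·7 + -3·4 = -32
  a_7 = 1·-32 + -3·1 + -3·7 = -56
  a_8 = 1·-56 + -3·-32 + -3·1 = 37

1,-3,-3 ; 37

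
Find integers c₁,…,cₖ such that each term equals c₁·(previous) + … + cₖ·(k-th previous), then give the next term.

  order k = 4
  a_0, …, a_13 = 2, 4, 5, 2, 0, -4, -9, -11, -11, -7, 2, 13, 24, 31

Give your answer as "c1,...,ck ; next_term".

  a_4 = 1·2 + 0·5 + 0·4 + -1·2 = 0
  a_5 = 1·0 + 0·2 + 0·5 + -1·4 = -4
  a_6 = 1·-4 + 0·0 + 0·2 + -1·5 = -9
  a_7 = 1·-9 + 0·-4 + 0·0 + -1·2 = -11
  a_8 = 1·-11 + 0·-9 + 0·-4 + -1·0 = -11
  a_9 = 1·-11 + 0·-11 + 0·-9 + -1·-4 = -7
  a_10 = 1·-7 + 0·-11 + 0·-11 + -1·-9 = 2
  a_11 = 1·2 + 0·-7 + 0·-11 + -1·-11 = 13
  a_12 = 1·13 + 0·2 + 0·-7 + -1·-11 = 24
  a_13 = 1·24 + 0·13 + 0·2 + -1·-7 = 31
  a_14 = 1·31 + 0·24 + 0·13 + -1·2 = 29

1,0,0,-1 ; 29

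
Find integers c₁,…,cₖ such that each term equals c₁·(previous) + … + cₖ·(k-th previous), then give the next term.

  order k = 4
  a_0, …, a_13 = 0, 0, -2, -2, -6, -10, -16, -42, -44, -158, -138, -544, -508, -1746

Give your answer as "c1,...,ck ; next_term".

  a_4 = -1·-2 + 4·-2 + 4·0 + -3·0 = -6
  a_5 = -1·-6 + 4·-2 + 4·-2 + -3·0 = -10
  a_6 = -1·-10 + 4·-6 + 4·-2 + -3·-2 = -16
  a_7 = -1·-16 + 4·-10 + 4·-6 + -3·-2 = -42
  a_8 = -1·-42 + 4·-16 + 4·-10 + -3·-6 = -44
  a_9 = -1·-44 + 4·-42 + 4·-16 + -3·-10 = -158
  a_10 = -1·-158 + 4·-44 + 4·-42 + -3·-16 = -138
  a_11 = -1·-138 + 4·-158 + 4·-44 + -3·-42 = -544
  a_12 = -1·-544 + 4·-138 + 4·-158 + -3·-44 = -508
  a_13 = -1·-508 + 4·-544 + 4·-138 + -3·-158 = -1746
  a_14 = -1·-1746 + 4·-508 + 4·-544 + -3·-138 = -2048

-1,4,4,-3 ; -2048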